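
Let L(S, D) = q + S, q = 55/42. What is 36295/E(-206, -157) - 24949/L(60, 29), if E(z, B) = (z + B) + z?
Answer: -689690827/1465175 ≈ -470.72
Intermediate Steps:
q = 55/42 (q = 55*(1/42) = 55/42 ≈ 1.3095)
L(S, D) = 55/42 + S
E(z, B) = B + 2*z (E(z, B) = (B + z) + z = B + 2*z)
36295/E(-206, -157) - 24949/L(60, 29) = 36295/(-157 + 2*(-206)) - 24949/(55/42 + 60) = 36295/(-157 - 412) - 24949/2575/42 = 36295/(-569) - 24949*42/2575 = 36295*(-1/569) - 1047858/2575 = -36295/569 - 1047858/2575 = -689690827/1465175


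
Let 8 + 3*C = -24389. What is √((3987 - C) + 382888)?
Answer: √3555066/3 ≈ 628.50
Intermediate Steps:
C = -24397/3 (C = -8/3 + (⅓)*(-24389) = -8/3 - 24389/3 = -24397/3 ≈ -8132.3)
√((3987 - C) + 382888) = √((3987 - 1*(-24397/3)) + 382888) = √((3987 + 24397/3) + 382888) = √(36358/3 + 382888) = √(1185022/3) = √3555066/3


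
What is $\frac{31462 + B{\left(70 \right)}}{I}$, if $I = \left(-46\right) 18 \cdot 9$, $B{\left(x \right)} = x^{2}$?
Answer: $- \frac{18181}{3726} \approx -4.8795$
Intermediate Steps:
$I = -7452$ ($I = \left(-828\right) 9 = -7452$)
$\frac{31462 + B{\left(70 \right)}}{I} = \frac{31462 + 70^{2}}{-7452} = \left(31462 + 4900\right) \left(- \frac{1}{7452}\right) = 36362 \left(- \frac{1}{7452}\right) = - \frac{18181}{3726}$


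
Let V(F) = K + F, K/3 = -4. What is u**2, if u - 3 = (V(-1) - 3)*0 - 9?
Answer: 36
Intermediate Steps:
K = -12 (K = 3*(-4) = -12)
V(F) = -12 + F
u = -6 (u = 3 + (((-12 - 1) - 3)*0 - 9) = 3 + ((-13 - 3)*0 - 9) = 3 + (-16*0 - 9) = 3 + (0 - 9) = 3 - 9 = -6)
u**2 = (-6)**2 = 36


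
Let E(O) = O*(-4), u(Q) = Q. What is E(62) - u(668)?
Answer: -916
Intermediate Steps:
E(O) = -4*O
E(62) - u(668) = -4*62 - 1*668 = -248 - 668 = -916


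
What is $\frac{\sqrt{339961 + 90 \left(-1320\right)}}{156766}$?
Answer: $\frac{\sqrt{221161}}{156766} \approx 0.0029999$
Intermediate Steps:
$\frac{\sqrt{339961 + 90 \left(-1320\right)}}{156766} = \sqrt{339961 - 118800} \cdot \frac{1}{156766} = \sqrt{221161} \cdot \frac{1}{156766} = \frac{\sqrt{221161}}{156766}$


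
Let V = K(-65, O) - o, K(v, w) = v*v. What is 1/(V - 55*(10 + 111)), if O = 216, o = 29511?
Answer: -1/31941 ≈ -3.1308e-5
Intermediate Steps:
K(v, w) = v²
V = -25286 (V = (-65)² - 1*29511 = 4225 - 29511 = -25286)
1/(V - 55*(10 + 111)) = 1/(-25286 - 55*(10 + 111)) = 1/(-25286 - 55*121) = 1/(-25286 - 6655) = 1/(-31941) = -1/31941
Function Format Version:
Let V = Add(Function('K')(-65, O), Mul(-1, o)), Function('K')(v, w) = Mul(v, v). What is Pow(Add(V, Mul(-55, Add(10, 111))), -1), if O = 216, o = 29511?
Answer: Rational(-1, 31941) ≈ -3.1308e-5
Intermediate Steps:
Function('K')(v, w) = Pow(v, 2)
V = -25286 (V = Add(Pow(-65, 2), Mul(-1, 29511)) = Add(4225, -29511) = -25286)
Pow(Add(V, Mul(-55, Add(10, 111))), -1) = Pow(Add(-25286, Mul(-55, Add(10, 111))), -1) = Pow(Add(-25286, Mul(-55, 121)), -1) = Pow(Add(-25286, -6655), -1) = Pow(-31941, -1) = Rational(-1, 31941)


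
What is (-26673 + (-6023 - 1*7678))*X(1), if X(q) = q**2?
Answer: -40374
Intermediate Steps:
(-26673 + (-6023 - 1*7678))*X(1) = (-26673 + (-6023 - 1*7678))*1**2 = (-26673 + (-6023 - 7678))*1 = (-26673 - 13701)*1 = -40374*1 = -40374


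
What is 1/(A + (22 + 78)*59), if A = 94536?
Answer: 1/100436 ≈ 9.9566e-6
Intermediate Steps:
1/(A + (22 + 78)*59) = 1/(94536 + (22 + 78)*59) = 1/(94536 + 100*59) = 1/(94536 + 5900) = 1/100436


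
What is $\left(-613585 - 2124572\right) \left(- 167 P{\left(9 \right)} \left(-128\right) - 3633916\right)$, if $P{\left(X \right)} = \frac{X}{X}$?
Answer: $9891701688780$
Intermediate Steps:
$P{\left(X \right)} = 1$
$\left(-613585 - 2124572\right) \left(- 167 P{\left(9 \right)} \left(-128\right) - 3633916\right) = \left(-613585 - 2124572\right) \left(\left(-167\right) 1 \left(-128\right) - 3633916\right) = - 2738157 \left(\left(-167\right) \left(-128\right) - 3633916\right) = - 2738157 \left(21376 - 3633916\right) = \left(-2738157\right) \left(-3612540\right) = 9891701688780$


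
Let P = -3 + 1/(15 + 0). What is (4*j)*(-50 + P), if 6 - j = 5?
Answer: -3176/15 ≈ -211.73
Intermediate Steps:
j = 1 (j = 6 - 1*5 = 6 - 5 = 1)
P = -44/15 (P = -3 + 1/15 = -44/15 ≈ -2.9333)
(4*j)*(-50 + P) = (4*1)*(-50 - 44/15) = 4*(-794/15) = -3176/15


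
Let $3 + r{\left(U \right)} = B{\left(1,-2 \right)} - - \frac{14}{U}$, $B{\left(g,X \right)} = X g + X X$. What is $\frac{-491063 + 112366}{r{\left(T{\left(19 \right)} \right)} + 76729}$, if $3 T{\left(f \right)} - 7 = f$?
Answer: $- \frac{4923061}{997485} \approx -4.9355$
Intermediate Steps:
$T{\left(f \right)} = \frac{7}{3} + \frac{f}{3}$
$B{\left(g,X \right)} = X^{2} + X g$ ($B{\left(g,X \right)} = X g + X^{2} = X^{2} + X g$)
$r{\left(U \right)} = -1 + \frac{14}{U}$ ($r{\left(U \right)} = -3 - \left(- \frac{14}{U} + 2 \left(-2 + 1\right)\right) = -3 + \left(\left(-2\right) \left(-1\right) + \frac{14}{U}\right) = -3 + \left(2 + \frac{14}{U}\right) = -1 + \frac{14}{U}$)
$\frac{-491063 + 112366}{r{\left(T{\left(19 \right)} \right)} + 76729} = \frac{-491063 + 112366}{\frac{14 - \left(\frac{7}{3} + \frac{1}{3} \cdot 19\right)}{\frac{7}{3} + \frac{1}{3} \cdot 19} + 76729} = - \frac{378697}{\frac{14 - \left(\frac{7}{3} + \frac{19}{3}\right)}{\frac{7}{3} + \frac{19}{3}} + 76729} = - \frac{378697}{\frac{14 - \frac{26}{3}}{\frac{26}{3}} + 76729} = - \frac{378697}{\frac{3 \left(14 - \frac{26}{3}\right)}{26} + 76729} = - \frac{378697}{\frac{3}{26} \cdot \frac{16}{3} + 76729} = - \frac{378697}{\frac{8}{13} + 76729} = - \frac{378697}{\frac{997485}{13}} = \left(-378697\right) \frac{13}{997485} = - \frac{4923061}{997485}$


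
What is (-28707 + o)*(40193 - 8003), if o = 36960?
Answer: 265664070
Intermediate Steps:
(-28707 + o)*(40193 - 8003) = (-28707 + 36960)*(40193 - 8003) = 8253*32190 = 265664070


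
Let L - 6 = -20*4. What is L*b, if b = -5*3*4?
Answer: 4440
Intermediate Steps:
L = -74 (L = 6 - 20*4 = 6 - 80 = -74)
b = -60 (b = -15*4 = -60)
L*b = -74*(-60) = 4440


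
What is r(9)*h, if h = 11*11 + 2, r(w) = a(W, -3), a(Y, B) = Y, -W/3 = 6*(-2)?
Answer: 4428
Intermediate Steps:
W = 36 (W = -18*(-2) = -3*(-12) = 36)
r(w) = 36
h = 123 (h = 121 + 2 = 123)
r(9)*h = 36*123 = 4428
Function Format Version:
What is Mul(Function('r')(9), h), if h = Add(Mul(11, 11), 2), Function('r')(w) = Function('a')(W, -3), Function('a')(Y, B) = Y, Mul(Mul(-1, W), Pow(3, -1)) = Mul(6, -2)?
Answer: 4428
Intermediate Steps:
W = 36 (W = Mul(-3, Mul(6, -2)) = Mul(-3, -12) = 36)
Function('r')(w) = 36
h = 123 (h = Add(121, 2) = 123)
Mul(Function('r')(9), h) = Mul(36, 123) = 4428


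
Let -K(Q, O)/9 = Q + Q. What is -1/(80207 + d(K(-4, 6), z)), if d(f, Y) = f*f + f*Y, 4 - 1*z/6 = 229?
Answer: 1/11809 ≈ 8.4681e-5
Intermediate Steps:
z = -1350 (z = 24 - 6*229 = 24 - 1374 = -1350)
K(Q, O) = -18*Q (K(Q, O) = -9*(Q + Q) = -18*Q)
d(f, Y) = f² + Y*f
-1/(80207 + d(K(-4, 6), z)) = -1/(80207 + (-18*(-4))*(-1350 - 18*(-4))) = -1/(80207 + 72*(-1350 + 72)) = -1/(80207 + 72*(-1278)) = -1/(80207 - 92016) = -1/(-11809) = -1*(-1/11809) = 1/11809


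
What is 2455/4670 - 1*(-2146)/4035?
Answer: 3985549/3768690 ≈ 1.0575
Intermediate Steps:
2455/4670 - 1*(-2146)/4035 = 2455*(1/4670) + 2146*(1/4035) = 491/934 + 2146/4035 = 3985549/3768690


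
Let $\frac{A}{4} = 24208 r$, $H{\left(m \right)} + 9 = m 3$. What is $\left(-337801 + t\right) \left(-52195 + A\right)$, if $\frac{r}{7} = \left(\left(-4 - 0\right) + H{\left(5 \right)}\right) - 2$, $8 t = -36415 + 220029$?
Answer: $\frac{65734226415}{4} \approx 1.6434 \cdot 10^{10}$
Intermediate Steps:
$t = \frac{91807}{4}$ ($t = \frac{-36415 + 220029}{8} = \frac{1}{8} \cdot 183614 = \frac{91807}{4} \approx 22952.0$)
$H{\left(m \right)} = -9 + 3 m$ ($H{\left(m \right)} = -9 + m 3 = -9 + 3 m$)
$r = 0$ ($r = 7 \left(\left(\left(-4 - 0\right) + \left(-9 + 3 \cdot 5\right)\right) - 2\right) = 7 \left(\left(\left(-4 + 0\right) + \left(-9 + 15\right)\right) - 2\right) = 7 \left(\left(-4 + 6\right) - 2\right) = 7 \left(2 - 2\right) = 7 \cdot 0 = 0$)
$A = 0$ ($A = 4 \cdot 24208 \cdot 0 = 4 \cdot 0 = 0$)
$\left(-337801 + t\right) \left(-52195 + A\right) = \left(-337801 + \frac{91807}{4}\right) \left(-52195 + 0\right) = \left(- \frac{1259397}{4}\right) \left(-52195\right) = \frac{65734226415}{4}$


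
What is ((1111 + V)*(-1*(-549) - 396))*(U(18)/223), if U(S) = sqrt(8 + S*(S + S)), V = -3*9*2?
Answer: 646884*sqrt(41)/223 ≈ 18574.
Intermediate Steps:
V = -54 (V = -27*2 = -54)
U(S) = sqrt(8 + 2*S**2) (U(S) = sqrt(8 + S*(2*S)) = sqrt(8 + 2*S**2))
((1111 + V)*(-1*(-549) - 396))*(U(18)/223) = ((1111 - 54)*(-1*(-549) - 396))*(sqrt(8 + 2*18**2)/223) = (1057*(549 - 396))*(sqrt(8 + 2*324)*(1/223)) = (1057*153)*(sqrt(8 + 648)*(1/223)) = 161721*(sqrt(656)*(1/223)) = 161721*((4*sqrt(41))*(1/223)) = 161721*(4*sqrt(41)/223) = 646884*sqrt(41)/223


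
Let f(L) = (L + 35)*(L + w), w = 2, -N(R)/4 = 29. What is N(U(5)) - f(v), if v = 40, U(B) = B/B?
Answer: -3266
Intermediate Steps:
U(B) = 1
N(R) = -116 (N(R) = -4*29 = -116)
f(L) = (2 + L)*(35 + L) (f(L) = (L + 35)*(L + 2) = (35 + L)*(2 + L) = (2 + L)*(35 + L))
N(U(5)) - f(v) = -116 - (70 + 40**2 + 37*40) = -116 - (70 + 1600 + 1480) = -116 - 1*3150 = -116 - 3150 = -3266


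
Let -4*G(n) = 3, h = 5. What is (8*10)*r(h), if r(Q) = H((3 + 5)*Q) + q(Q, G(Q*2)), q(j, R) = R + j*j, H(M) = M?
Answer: 5140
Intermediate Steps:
G(n) = -¾ (G(n) = -¼*3 = -¾)
q(j, R) = R + j²
r(Q) = -¾ + Q² + 8*Q (r(Q) = (3 + 5)*Q + (-¾ + Q²) = 8*Q + (-¾ + Q²) = -¾ + Q² + 8*Q)
(8*10)*r(h) = (8*10)*(-¾ + 5² + 8*5) = 80*(-¾ + 25 + 40) = 80*(257/4) = 5140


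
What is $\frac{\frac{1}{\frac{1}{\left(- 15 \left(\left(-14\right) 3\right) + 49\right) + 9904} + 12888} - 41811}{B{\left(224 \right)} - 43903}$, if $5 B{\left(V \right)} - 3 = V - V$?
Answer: $\frac{1425689297293}{1497002748598} \approx 0.95236$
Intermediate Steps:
$B{\left(V \right)} = \frac{3}{5}$ ($B{\left(V \right)} = \frac{3}{5} + \frac{V - V}{5} = \frac{3}{5} + \frac{1}{5} \cdot 0 = \frac{3}{5} + 0 = \frac{3}{5}$)
$\frac{\frac{1}{\frac{1}{\left(- 15 \left(\left(-14\right) 3\right) + 49\right) + 9904} + 12888} - 41811}{B{\left(224 \right)} - 43903} = \frac{\frac{1}{\frac{1}{\left(- 15 \left(\left(-14\right) 3\right) + 49\right) + 9904} + 12888} - 41811}{\frac{3}{5} - 43903} = \frac{\frac{1}{\frac{1}{\left(\left(-15\right) \left(-42\right) + 49\right) + 9904} + 12888} - 41811}{- \frac{219512}{5}} = \left(\frac{1}{\frac{1}{\left(630 + 49\right) + 9904} + 12888} - 41811\right) \left(- \frac{5}{219512}\right) = \left(\frac{1}{\frac{1}{679 + 9904} + 12888} - 41811\right) \left(- \frac{5}{219512}\right) = \left(\frac{1}{\frac{1}{10583} + 12888} - 41811\right) \left(- \frac{5}{219512}\right) = \left(\frac{1}{\frac{136393705}{10583}} - 41811\right) \left(- \frac{5}{219512}\right) = \left(\frac{10583}{136393705} - 41811\right) \left(- \frac{5}{219512}\right) = \left(- \frac{5702757189172}{136393705}\right) \left(- \frac{5}{219512}\right) = \frac{1425689297293}{1497002748598}$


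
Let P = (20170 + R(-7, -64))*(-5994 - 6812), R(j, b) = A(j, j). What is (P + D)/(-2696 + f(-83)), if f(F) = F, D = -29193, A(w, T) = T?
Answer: 258236571/2779 ≈ 92924.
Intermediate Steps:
R(j, b) = j
P = -258207378 (P = (20170 - 7)*(-5994 - 6812) = 20163*(-12806) = -258207378)
(P + D)/(-2696 + f(-83)) = (-258207378 - 29193)/(-2696 - 83) = -258236571/(-2779) = -258236571*(-1/2779) = 258236571/2779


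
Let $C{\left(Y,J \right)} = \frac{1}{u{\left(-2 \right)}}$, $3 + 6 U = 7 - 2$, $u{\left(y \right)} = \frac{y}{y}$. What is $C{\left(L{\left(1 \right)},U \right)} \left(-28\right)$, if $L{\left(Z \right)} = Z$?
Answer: $-28$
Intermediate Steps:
$u{\left(y \right)} = 1$
$U = \frac{1}{3}$ ($U = - \frac{1}{2} + \frac{7 - 2}{6} = - \frac{1}{2} + \frac{1}{6} \cdot 5 = - \frac{1}{2} + \frac{5}{6} = \frac{1}{3} \approx 0.33333$)
$C{\left(Y,J \right)} = 1$ ($C{\left(Y,J \right)} = 1^{-1} = 1$)
$C{\left(L{\left(1 \right)},U \right)} \left(-28\right) = 1 \left(-28\right) = -28$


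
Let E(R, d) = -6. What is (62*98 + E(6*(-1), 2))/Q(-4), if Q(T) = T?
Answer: -3035/2 ≈ -1517.5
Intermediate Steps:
(62*98 + E(6*(-1), 2))/Q(-4) = (62*98 - 6)/(-4) = -(6076 - 6)/4 = -1/4*6070 = -3035/2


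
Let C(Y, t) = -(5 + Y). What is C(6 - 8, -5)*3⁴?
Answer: -243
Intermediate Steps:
C(Y, t) = -5 - Y
C(6 - 8, -5)*3⁴ = (-5 - (6 - 8))*3⁴ = (-5 - 1*(-2))*81 = (-5 + 2)*81 = -3*81 = -243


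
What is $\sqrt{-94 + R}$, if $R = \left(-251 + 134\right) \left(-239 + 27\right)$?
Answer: $\sqrt{24710} \approx 157.19$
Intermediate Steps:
$R = 24804$ ($R = \left(-117\right) \left(-212\right) = 24804$)
$\sqrt{-94 + R} = \sqrt{-94 + 24804} = \sqrt{24710}$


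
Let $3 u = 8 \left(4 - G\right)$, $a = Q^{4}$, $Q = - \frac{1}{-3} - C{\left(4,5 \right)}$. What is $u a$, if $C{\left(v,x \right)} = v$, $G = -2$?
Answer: $\frac{234256}{81} \approx 2892.1$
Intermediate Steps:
$Q = - \frac{11}{3}$ ($Q = - \frac{1}{-3} - 4 = \left(-1\right) \left(- \frac{1}{3}\right) - 4 = \frac{1}{3} - 4 = - \frac{11}{3} \approx -3.6667$)
$a = \frac{14641}{81}$ ($a = \left(- \frac{11}{3}\right)^{4} = \frac{14641}{81} \approx 180.75$)
$u = 16$ ($u = \frac{8 \left(4 - -2\right)}{3} = \frac{8 \left(4 + 2\right)}{3} = \frac{8 \cdot 6}{3} = \frac{1}{3} \cdot 48 = 16$)
$u a = 16 \cdot \frac{14641}{81} = \frac{234256}{81}$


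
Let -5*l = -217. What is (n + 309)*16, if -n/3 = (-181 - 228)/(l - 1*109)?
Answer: 190434/41 ≈ 4644.7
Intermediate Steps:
l = 217/5 (l = -⅕*(-217) = 217/5 ≈ 43.400)
n = -6135/328 (n = -3*(-181 - 228)/(217/5 - 1*109) = -(-1227)/(217/5 - 109) = -(-1227)/(-328/5) = -(-1227)*(-5)/328 = -3*2045/328 = -6135/328 ≈ -18.704)
(n + 309)*16 = (-6135/328 + 309)*16 = (95217/328)*16 = 190434/41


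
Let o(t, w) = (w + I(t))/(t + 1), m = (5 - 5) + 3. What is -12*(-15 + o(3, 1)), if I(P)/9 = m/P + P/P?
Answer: 123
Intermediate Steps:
m = 3 (m = 0 + 3 = 3)
I(P) = 9 + 27/P (I(P) = 9*(3/P + P/P) = 9*(3/P + 1) = 9*(1 + 3/P) = 9 + 27/P)
o(t, w) = (9 + w + 27/t)/(1 + t) (o(t, w) = (w + (9 + 27/t))/(t + 1) = (9 + w + 27/t)/(1 + t))
-12*(-15 + o(3, 1)) = -12*(-15 + (27 + 3*(9 + 1))/(3*(1 + 3))) = -12*(-15 + (⅓)*(27 + 3*10)/4) = -12*(-15 + (⅓)*(¼)*(27 + 30)) = -12*(-15 + (⅓)*(¼)*57) = -12*(-15 + 19/4) = -12*(-41/4) = 123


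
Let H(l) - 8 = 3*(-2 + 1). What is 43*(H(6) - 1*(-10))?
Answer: 645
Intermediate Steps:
H(l) = 5 (H(l) = 8 + 3*(-2 + 1) = 8 + 3*(-1) = 8 - 3 = 5)
43*(H(6) - 1*(-10)) = 43*(5 - 1*(-10)) = 43*(5 + 10) = 43*15 = 645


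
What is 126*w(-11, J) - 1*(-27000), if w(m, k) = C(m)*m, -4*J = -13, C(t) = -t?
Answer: 11754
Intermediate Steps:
J = 13/4 (J = -¼*(-13) = 13/4 ≈ 3.2500)
w(m, k) = -m² (w(m, k) = (-m)*m = -m²)
126*w(-11, J) - 1*(-27000) = 126*(-1*(-11)²) - 1*(-27000) = 126*(-1*121) + 27000 = 126*(-121) + 27000 = -15246 + 27000 = 11754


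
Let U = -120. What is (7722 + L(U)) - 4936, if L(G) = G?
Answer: 2666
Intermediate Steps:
(7722 + L(U)) - 4936 = (7722 - 120) - 4936 = 7602 - 4936 = 2666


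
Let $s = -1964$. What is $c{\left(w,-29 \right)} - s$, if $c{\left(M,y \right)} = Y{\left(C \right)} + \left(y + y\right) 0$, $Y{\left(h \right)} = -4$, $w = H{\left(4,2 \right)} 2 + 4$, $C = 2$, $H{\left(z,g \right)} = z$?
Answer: $1960$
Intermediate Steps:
$w = 12$ ($w = 4 \cdot 2 + 4 = 8 + 4 = 12$)
$c{\left(M,y \right)} = -4$ ($c{\left(M,y \right)} = -4 + \left(y + y\right) 0 = -4 + 2 y 0 = -4 + 0 = -4$)
$c{\left(w,-29 \right)} - s = -4 - -1964 = -4 + 1964 = 1960$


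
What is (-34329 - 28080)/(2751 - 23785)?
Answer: 62409/21034 ≈ 2.9671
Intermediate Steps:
(-34329 - 28080)/(2751 - 23785) = -62409/(-21034) = -62409*(-1/21034) = 62409/21034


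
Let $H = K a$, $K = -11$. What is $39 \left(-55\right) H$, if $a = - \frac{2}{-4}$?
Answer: $\frac{23595}{2} \approx 11798.0$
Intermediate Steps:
$a = \frac{1}{2}$ ($a = \left(-2\right) \left(- \frac{1}{4}\right) = \frac{1}{2} \approx 0.5$)
$H = - \frac{11}{2}$ ($H = \left(-11\right) \frac{1}{2} = - \frac{11}{2} \approx -5.5$)
$39 \left(-55\right) H = 39 \left(-55\right) \left(- \frac{11}{2}\right) = \left(-2145\right) \left(- \frac{11}{2}\right) = \frac{23595}{2}$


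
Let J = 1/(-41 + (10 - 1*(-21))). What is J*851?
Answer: -851/10 ≈ -85.100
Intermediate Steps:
J = -⅒ (J = 1/(-41 + (10 + 21)) = 1/(-41 + 31) = 1/(-10) = -⅒ ≈ -0.10000)
J*851 = -⅒*851 = -851/10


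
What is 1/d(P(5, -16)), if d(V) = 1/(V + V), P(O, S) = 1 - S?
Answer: 34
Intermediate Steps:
d(V) = 1/(2*V)
1/d(P(5, -16)) = 1/(1/(2*(1 - 1*(-16)))) = 1/(1/(2*(1 + 16))) = 1/((½)/17) = 1/((½)*(1/17)) = 1/(1/34) = 34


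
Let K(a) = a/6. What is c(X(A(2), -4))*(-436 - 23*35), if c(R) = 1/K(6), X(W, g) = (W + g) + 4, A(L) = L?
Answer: -1241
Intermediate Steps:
K(a) = a/6 (K(a) = a*(1/6) = a/6)
X(W, g) = 4 + W + g
c(R) = 1 (c(R) = 1/((1/6)*6) = 1/1 = 1)
c(X(A(2), -4))*(-436 - 23*35) = 1*(-436 - 23*35) = 1*(-436 - 805) = 1*(-1241) = -1241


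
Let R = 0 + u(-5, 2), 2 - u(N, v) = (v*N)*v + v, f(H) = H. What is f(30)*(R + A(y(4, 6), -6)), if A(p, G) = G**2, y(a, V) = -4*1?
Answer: 1680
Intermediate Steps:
u(N, v) = 2 - v - N*v**2 (u(N, v) = 2 - ((v*N)*v + v) = 2 - ((N*v)*v + v) = 2 - (N*v**2 + v) = 2 - (v + N*v**2) = 2 + (-v - N*v**2) = 2 - v - N*v**2)
y(a, V) = -4
R = 20 (R = 0 + (2 - 1*2 - 1*(-5)*2**2) = 0 + (2 - 2 - 1*(-5)*4) = 0 + (2 - 2 + 20) = 0 + 20 = 20)
f(30)*(R + A(y(4, 6), -6)) = 30*(20 + (-6)**2) = 30*(20 + 36) = 30*56 = 1680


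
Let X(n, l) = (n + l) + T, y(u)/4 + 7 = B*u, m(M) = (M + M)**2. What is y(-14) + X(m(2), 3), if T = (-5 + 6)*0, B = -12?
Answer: 663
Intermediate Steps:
T = 0 (T = 1*0 = 0)
m(M) = 4*M**2 (m(M) = (2*M)**2 = 4*M**2)
y(u) = -28 - 48*u (y(u) = -28 + 4*(-12*u) = -28 - 48*u)
X(n, l) = l + n (X(n, l) = (n + l) + 0 = (l + n) + 0 = l + n)
y(-14) + X(m(2), 3) = (-28 - 48*(-14)) + (3 + 4*2**2) = (-28 + 672) + (3 + 4*4) = 644 + (3 + 16) = 644 + 19 = 663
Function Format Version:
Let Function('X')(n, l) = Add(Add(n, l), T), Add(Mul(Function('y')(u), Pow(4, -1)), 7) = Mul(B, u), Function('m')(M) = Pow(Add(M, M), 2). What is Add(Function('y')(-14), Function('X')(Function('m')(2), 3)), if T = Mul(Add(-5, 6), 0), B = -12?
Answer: 663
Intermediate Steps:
T = 0 (T = Mul(1, 0) = 0)
Function('m')(M) = Mul(4, Pow(M, 2)) (Function('m')(M) = Pow(Mul(2, M), 2) = Mul(4, Pow(M, 2)))
Function('y')(u) = Add(-28, Mul(-48, u)) (Function('y')(u) = Add(-28, Mul(4, Mul(-12, u))) = Add(-28, Mul(-48, u)))
Function('X')(n, l) = Add(l, n) (Function('X')(n, l) = Add(Add(n, l), 0) = Add(Add(l, n), 0) = Add(l, n))
Add(Function('y')(-14), Function('X')(Function('m')(2), 3)) = Add(Add(-28, Mul(-48, -14)), Add(3, Mul(4, Pow(2, 2)))) = Add(Add(-28, 672), Add(3, Mul(4, 4))) = Add(644, Add(3, 16)) = Add(644, 19) = 663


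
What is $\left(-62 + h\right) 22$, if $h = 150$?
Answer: $1936$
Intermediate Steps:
$\left(-62 + h\right) 22 = \left(-62 + 150\right) 22 = 88 \cdot 22 = 1936$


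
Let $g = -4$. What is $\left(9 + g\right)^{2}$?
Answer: $25$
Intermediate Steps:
$\left(9 + g\right)^{2} = \left(9 - 4\right)^{2} = 5^{2} = 25$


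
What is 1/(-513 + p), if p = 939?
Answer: 1/426 ≈ 0.0023474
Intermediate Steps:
1/(-513 + p) = 1/(-513 + 939) = 1/426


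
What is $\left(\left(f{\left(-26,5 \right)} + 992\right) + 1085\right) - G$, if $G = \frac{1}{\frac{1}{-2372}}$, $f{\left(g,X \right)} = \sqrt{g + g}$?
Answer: $4449 + 2 i \sqrt{13} \approx 4449.0 + 7.2111 i$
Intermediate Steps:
$f{\left(g,X \right)} = \sqrt{2} \sqrt{g}$ ($f{\left(g,X \right)} = \sqrt{2 g} = \sqrt{2} \sqrt{g}$)
$G = -2372$ ($G = \frac{1}{- \frac{1}{2372}} = -2372$)
$\left(\left(f{\left(-26,5 \right)} + 992\right) + 1085\right) - G = \left(\left(\sqrt{2} \sqrt{-26} + 992\right) + 1085\right) - -2372 = \left(\left(\sqrt{2} i \sqrt{26} + 992\right) + 1085\right) + 2372 = \left(\left(2 i \sqrt{13} + 992\right) + 1085\right) + 2372 = \left(\left(992 + 2 i \sqrt{13}\right) + 1085\right) + 2372 = \left(2077 + 2 i \sqrt{13}\right) + 2372 = 4449 + 2 i \sqrt{13}$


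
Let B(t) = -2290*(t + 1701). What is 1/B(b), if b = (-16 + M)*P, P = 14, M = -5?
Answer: -1/3222030 ≈ -3.1036e-7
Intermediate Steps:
b = -294 (b = (-16 - 5)*14 = -21*14 = -294)
B(t) = -3895290 - 2290*t (B(t) = -2290*(1701 + t) = -3895290 - 2290*t)
1/B(b) = 1/(-3895290 - 2290*(-294)) = 1/(-3895290 + 673260) = 1/(-3222030) = -1/3222030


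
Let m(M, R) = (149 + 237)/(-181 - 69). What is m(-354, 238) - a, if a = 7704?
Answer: -963193/125 ≈ -7705.5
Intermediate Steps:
m(M, R) = -193/125 (m(M, R) = 386/(-250) = 386*(-1/250) = -193/125)
m(-354, 238) - a = -193/125 - 1*7704 = -193/125 - 7704 = -963193/125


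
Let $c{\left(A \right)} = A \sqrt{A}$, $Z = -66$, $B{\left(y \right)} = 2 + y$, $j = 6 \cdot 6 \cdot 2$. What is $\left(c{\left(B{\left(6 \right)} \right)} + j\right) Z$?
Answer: $-4752 - 1056 \sqrt{2} \approx -6245.4$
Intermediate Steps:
$j = 72$ ($j = 36 \cdot 2 = 72$)
$c{\left(A \right)} = A^{\frac{3}{2}}$
$\left(c{\left(B{\left(6 \right)} \right)} + j\right) Z = \left(\left(2 + 6\right)^{\frac{3}{2}} + 72\right) \left(-66\right) = \left(8^{\frac{3}{2}} + 72\right) \left(-66\right) = \left(16 \sqrt{2} + 72\right) \left(-66\right) = \left(72 + 16 \sqrt{2}\right) \left(-66\right) = -4752 - 1056 \sqrt{2}$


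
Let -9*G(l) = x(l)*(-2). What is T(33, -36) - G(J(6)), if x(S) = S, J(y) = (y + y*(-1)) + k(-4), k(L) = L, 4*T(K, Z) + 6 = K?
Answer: 275/36 ≈ 7.6389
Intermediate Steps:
T(K, Z) = -3/2 + K/4
J(y) = -4 (J(y) = (y + y*(-1)) - 4 = (y - y) - 4 = 0 - 4 = -4)
G(l) = 2*l/9 (G(l) = -l*(-2)/9 = -(-2)*l/9 = 2*l/9)
T(33, -36) - G(J(6)) = (-3/2 + (¼)*33) - 2*(-4)/9 = (-3/2 + 33/4) - 1*(-8/9) = 27/4 + 8/9 = 275/36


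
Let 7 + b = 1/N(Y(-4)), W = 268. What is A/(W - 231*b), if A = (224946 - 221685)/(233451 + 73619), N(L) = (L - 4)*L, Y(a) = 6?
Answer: 6522/1145831705 ≈ 5.6919e-6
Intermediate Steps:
N(L) = L*(-4 + L) (N(L) = (-4 + L)*L = L*(-4 + L))
b = -83/12 (b = -7 + 1/(6*(-4 + 6)) = -7 + 1/(6*2) = -7 + 1/12 = -83/12 ≈ -6.9167)
A = 3261/307070 ≈ 0.010620
A/(W - 231*b) = 3261/(307070*(268 - 231*(-83/12))) = 3261/(307070*(268 + 6391/4)) = 3261/(307070*(7463/4)) = (3261/307070)*(4/7463) = 6522/1145831705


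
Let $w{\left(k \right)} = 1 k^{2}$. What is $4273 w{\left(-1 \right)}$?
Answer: $4273$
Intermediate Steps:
$w{\left(k \right)} = k^{2}$
$4273 w{\left(-1 \right)} = 4273 \left(-1\right)^{2} = 4273 \cdot 1 = 4273$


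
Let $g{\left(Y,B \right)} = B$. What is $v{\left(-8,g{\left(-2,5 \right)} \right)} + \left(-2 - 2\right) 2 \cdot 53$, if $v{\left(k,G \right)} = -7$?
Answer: $-431$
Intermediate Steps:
$v{\left(-8,g{\left(-2,5 \right)} \right)} + \left(-2 - 2\right) 2 \cdot 53 = -7 + \left(-2 - 2\right) 2 \cdot 53 = -7 + \left(-4\right) 2 \cdot 53 = -7 - 424 = -431$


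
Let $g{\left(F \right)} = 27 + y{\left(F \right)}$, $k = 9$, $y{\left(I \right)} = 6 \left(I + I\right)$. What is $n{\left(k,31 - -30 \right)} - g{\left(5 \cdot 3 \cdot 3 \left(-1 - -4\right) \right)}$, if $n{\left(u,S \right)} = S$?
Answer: $-1586$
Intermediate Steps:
$y{\left(I \right)} = 12 I$ ($y{\left(I \right)} = 6 \cdot 2 I = 12 I$)
$g{\left(F \right)} = 27 + 12 F$
$n{\left(k,31 - -30 \right)} - g{\left(5 \cdot 3 \cdot 3 \left(-1 - -4\right) \right)} = \left(31 - -30\right) - \left(27 + 12 \cdot 5 \cdot 3 \cdot 3 \left(-1 - -4\right)\right) = \left(31 + 30\right) - \left(27 + 12 \cdot 15 \cdot 3 \left(-1 + 4\right)\right) = 61 - \left(27 + 12 \cdot 15 \cdot 3 \cdot 3\right) = 61 - \left(27 + 12 \cdot 15 \cdot 9\right) = 61 - \left(27 + 12 \cdot 135\right) = 61 - \left(27 + 1620\right) = 61 - 1647 = -1586$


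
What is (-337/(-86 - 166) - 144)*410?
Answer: -7369955/126 ≈ -58492.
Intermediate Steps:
(-337/(-86 - 166) - 144)*410 = (-337/(-252) - 144)*410 = (-337*(-1/252) - 144)*410 = (337/252 - 144)*410 = -35951/252*410 = -7369955/126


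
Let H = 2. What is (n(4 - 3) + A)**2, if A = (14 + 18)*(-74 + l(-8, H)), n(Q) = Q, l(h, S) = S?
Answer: 5303809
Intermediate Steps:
A = -2304 (A = (14 + 18)*(-74 + 2) = 32*(-72) = -2304)
(n(4 - 3) + A)**2 = ((4 - 3) - 2304)**2 = (1 - 2304)**2 = (-2303)**2 = 5303809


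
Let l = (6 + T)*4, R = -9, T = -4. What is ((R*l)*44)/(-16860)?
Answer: 264/1405 ≈ 0.18790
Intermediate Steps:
l = 8 (l = (6 - 4)*4 = 2*4 = 8)
((R*l)*44)/(-16860) = (-9*8*44)/(-16860) = -72*44*(-1/16860) = -3168*(-1/16860) = 264/1405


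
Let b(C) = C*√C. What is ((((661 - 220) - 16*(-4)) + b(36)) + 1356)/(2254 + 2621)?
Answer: 2077/4875 ≈ 0.42605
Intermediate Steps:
b(C) = C^(3/2)
((((661 - 220) - 16*(-4)) + b(36)) + 1356)/(2254 + 2621) = ((((661 - 220) - 16*(-4)) + 36^(3/2)) + 1356)/(2254 + 2621) = (((441 + 64) + 216) + 1356)/4875 = ((505 + 216) + 1356)*(1/4875) = (721 + 1356)*(1/4875) = 2077*(1/4875) = 2077/4875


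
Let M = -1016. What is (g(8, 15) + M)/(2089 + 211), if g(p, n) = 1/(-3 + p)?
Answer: -5079/11500 ≈ -0.44165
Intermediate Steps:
(g(8, 15) + M)/(2089 + 211) = (1/(-3 + 8) - 1016)/(2089 + 211) = (1/5 - 1016)/2300 = (⅕ - 1016)*(1/2300) = -5079/5*1/2300 = -5079/11500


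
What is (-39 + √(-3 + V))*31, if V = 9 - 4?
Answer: -1209 + 31*√2 ≈ -1165.2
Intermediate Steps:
V = 5
(-39 + √(-3 + V))*31 = (-39 + √(-3 + 5))*31 = (-39 + √2)*31 = -1209 + 31*√2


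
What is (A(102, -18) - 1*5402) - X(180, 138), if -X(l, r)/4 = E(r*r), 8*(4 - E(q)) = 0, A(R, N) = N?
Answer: -5404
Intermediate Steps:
E(q) = 4 (E(q) = 4 - 1/8*0 = 4 + 0 = 4)
X(l, r) = -16 (X(l, r) = -4*4 = -16)
(A(102, -18) - 1*5402) - X(180, 138) = (-18 - 1*5402) - 1*(-16) = (-18 - 5402) + 16 = -5420 + 16 = -5404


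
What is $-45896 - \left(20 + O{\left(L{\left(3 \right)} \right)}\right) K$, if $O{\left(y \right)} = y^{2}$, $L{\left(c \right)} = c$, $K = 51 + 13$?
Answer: $-47752$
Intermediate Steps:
$K = 64$
$-45896 - \left(20 + O{\left(L{\left(3 \right)} \right)}\right) K = -45896 - \left(20 + 3^{2}\right) 64 = -45896 - \left(20 + 9\right) 64 = -45896 - 29 \cdot 64 = -45896 - 1856 = -47752$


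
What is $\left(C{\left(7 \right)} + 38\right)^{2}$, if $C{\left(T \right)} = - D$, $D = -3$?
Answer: $1681$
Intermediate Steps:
$C{\left(T \right)} = 3$ ($C{\left(T \right)} = \left(-1\right) \left(-3\right) = 3$)
$\left(C{\left(7 \right)} + 38\right)^{2} = \left(3 + 38\right)^{2} = 41^{2} = 1681$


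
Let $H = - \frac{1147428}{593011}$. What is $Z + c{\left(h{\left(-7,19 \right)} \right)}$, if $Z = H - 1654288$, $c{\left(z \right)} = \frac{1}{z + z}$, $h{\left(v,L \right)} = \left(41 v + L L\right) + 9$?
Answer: $- \frac{162848012753925}{98439826} \approx -1.6543 \cdot 10^{6}$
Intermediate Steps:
$H = - \frac{1147428}{593011}$ ($H = \left(-1147428\right) \frac{1}{593011} = - \frac{1147428}{593011} \approx -1.9349$)
$h{\left(v,L \right)} = 9 + L^{2} + 41 v$ ($h{\left(v,L \right)} = \left(41 v + L^{2}\right) + 9 = \left(L^{2} + 41 v\right) + 9 = 9 + L^{2} + 41 v$)
$c{\left(z \right)} = \frac{1}{2 z}$
$Z = - \frac{981012128596}{593011}$ ($Z = - \frac{1147428}{593011} - 1654288 = - \frac{981012128596}{593011} \approx -1.6543 \cdot 10^{6}$)
$Z + c{\left(h{\left(-7,19 \right)} \right)} = - \frac{981012128596}{593011} + \frac{1}{2 \left(9 + 19^{2} + 41 \left(-7\right)\right)} = - \frac{981012128596}{593011} + \frac{1}{2 \left(9 + 361 - 287\right)} = - \frac{981012128596}{593011} + \frac{1}{2 \cdot 83} = - \frac{981012128596}{593011} + \frac{1}{2} \cdot \frac{1}{83} = - \frac{981012128596}{593011} + \frac{1}{166} = - \frac{162848012753925}{98439826}$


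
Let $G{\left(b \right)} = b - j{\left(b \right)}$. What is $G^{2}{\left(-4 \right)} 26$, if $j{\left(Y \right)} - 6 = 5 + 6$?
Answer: $11466$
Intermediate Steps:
$j{\left(Y \right)} = 17$ ($j{\left(Y \right)} = 6 + \left(5 + 6\right) = 6 + 11 = 17$)
$G{\left(b \right)} = -17 + b$ ($G{\left(b \right)} = b - 17 = -17 + b$)
$G^{2}{\left(-4 \right)} 26 = \left(-17 - 4\right)^{2} \cdot 26 = \left(-21\right)^{2} \cdot 26 = 441 \cdot 26 = 11466$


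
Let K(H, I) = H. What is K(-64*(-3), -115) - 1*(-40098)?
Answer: 40290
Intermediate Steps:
K(-64*(-3), -115) - 1*(-40098) = -64*(-3) - 1*(-40098) = 192 + 40098 = 40290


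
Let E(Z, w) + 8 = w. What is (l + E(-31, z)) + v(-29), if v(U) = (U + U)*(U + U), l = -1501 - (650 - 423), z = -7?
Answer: 1621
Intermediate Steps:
E(Z, w) = -8 + w
l = -1728 (l = -1501 - 1*227 = -1501 - 227 = -1728)
v(U) = 4*U² (v(U) = (2*U)*(2*U) = 4*U²)
(l + E(-31, z)) + v(-29) = (-1728 + (-8 - 7)) + 4*(-29)² = (-1728 - 15) + 4*841 = -1743 + 3364 = 1621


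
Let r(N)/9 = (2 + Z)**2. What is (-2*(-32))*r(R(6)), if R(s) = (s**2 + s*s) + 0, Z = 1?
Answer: 5184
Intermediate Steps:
R(s) = 2*s**2 (R(s) = (s**2 + s**2) + 0 = 2*s**2 + 0 = 2*s**2)
r(N) = 81 (r(N) = 9*(2 + 1)**2 = 9*3**2 = 9*9 = 81)
(-2*(-32))*r(R(6)) = -2*(-32)*81 = 64*81 = 5184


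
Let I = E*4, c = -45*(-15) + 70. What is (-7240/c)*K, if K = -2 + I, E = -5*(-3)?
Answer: -83984/149 ≈ -563.65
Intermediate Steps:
E = 15
c = 745 (c = 675 + 70 = 745)
I = 60 (I = 15*4 = 60)
K = 58 (K = -2 + 60 = 58)
(-7240/c)*K = -7240/745*58 = -7240*1/745*58 = -1448/149*58 = -83984/149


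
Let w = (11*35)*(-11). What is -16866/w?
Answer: 16866/4235 ≈ 3.9825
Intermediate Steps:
w = -4235 (w = 385*(-11) = -4235)
-16866/w = -16866/(-4235) = -16866*(-1/4235) = 16866/4235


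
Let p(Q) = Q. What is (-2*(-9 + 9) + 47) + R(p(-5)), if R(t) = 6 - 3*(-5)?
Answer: 68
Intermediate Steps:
R(t) = 21 (R(t) = 6 + 15 = 21)
(-2*(-9 + 9) + 47) + R(p(-5)) = (-2*(-9 + 9) + 47) + 21 = (-2*0 + 47) + 21 = (0 + 47) + 21 = 47 + 21 = 68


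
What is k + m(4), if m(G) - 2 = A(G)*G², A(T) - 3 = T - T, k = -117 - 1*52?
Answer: -119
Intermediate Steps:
k = -169 (k = -117 - 52 = -169)
A(T) = 3 (A(T) = 3 + (T - T) = 3 + 0 = 3)
m(G) = 2 + 3*G²
k + m(4) = -169 + (2 + 3*4²) = -169 + (2 + 3*16) = -169 + (2 + 48) = -169 + 50 = -119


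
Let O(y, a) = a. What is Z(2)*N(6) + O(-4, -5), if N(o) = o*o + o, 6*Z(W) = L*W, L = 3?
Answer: 37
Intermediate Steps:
Z(W) = W/2 (Z(W) = (3*W)/6 = W/2)
N(o) = o + o² (N(o) = o² + o = o + o²)
Z(2)*N(6) + O(-4, -5) = ((½)*2)*(6*(1 + 6)) - 5 = 1*(6*7) - 5 = 1*42 - 5 = 42 - 5 = 37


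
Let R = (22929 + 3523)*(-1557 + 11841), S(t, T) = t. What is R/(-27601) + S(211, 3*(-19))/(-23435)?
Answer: -6375084367891/646829435 ≈ -9855.9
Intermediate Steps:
R = 272032368 (R = 26452*10284 = 272032368)
R/(-27601) + S(211, 3*(-19))/(-23435) = 272032368/(-27601) + 211/(-23435) = 272032368*(-1/27601) + 211*(-1/23435) = -272032368/27601 - 211/23435 = -6375084367891/646829435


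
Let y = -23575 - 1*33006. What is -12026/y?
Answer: 1718/8083 ≈ 0.21254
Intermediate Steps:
y = -56581 (y = -23575 - 33006 = -56581)
-12026/y = -12026/(-56581) = -12026*(-1/56581) = 1718/8083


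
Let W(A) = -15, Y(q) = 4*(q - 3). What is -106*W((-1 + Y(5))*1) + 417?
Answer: 2007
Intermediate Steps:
Y(q) = -12 + 4*q (Y(q) = 4*(-3 + q) = -12 + 4*q)
-106*W((-1 + Y(5))*1) + 417 = -106*(-15) + 417 = 1590 + 417 = 2007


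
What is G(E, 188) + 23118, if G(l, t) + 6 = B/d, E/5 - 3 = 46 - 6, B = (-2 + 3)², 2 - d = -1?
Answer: 69337/3 ≈ 23112.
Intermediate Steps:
d = 3 (d = 2 - 1*(-1) = 2 + 1 = 3)
B = 1 (B = 1² = 1)
E = 215 (E = 15 + 5*(46 - 6) = 15 + 5*40 = 15 + 200 = 215)
G(l, t) = -17/3 (G(l, t) = -6 + 1/3 = -6 + 1*(⅓) = -6 + ⅓ = -17/3)
G(E, 188) + 23118 = -17/3 + 23118 = 69337/3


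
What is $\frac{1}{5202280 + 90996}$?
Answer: $\frac{1}{5293276} \approx 1.8892 \cdot 10^{-7}$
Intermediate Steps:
$\frac{1}{5202280 + 90996} = \frac{1}{5293276}$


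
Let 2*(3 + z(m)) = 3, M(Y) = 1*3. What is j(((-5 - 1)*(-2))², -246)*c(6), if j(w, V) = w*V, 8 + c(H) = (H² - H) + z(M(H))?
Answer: -726192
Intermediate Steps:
M(Y) = 3
z(m) = -3/2 (z(m) = -3 + (½)*3 = -3 + 3/2 = -3/2)
c(H) = -19/2 + H² - H (c(H) = -8 + ((H² - H) - 3/2) = -8 + (-3/2 + H² - H) = -19/2 + H² - H)
j(w, V) = V*w
j(((-5 - 1)*(-2))², -246)*c(6) = (-246*4*(-5 - 1)²)*(-19/2 + 6² - 1*6) = (-246*(-6*(-2))²)*(-19/2 + 36 - 6) = -246*12²*(41/2) = -246*144*(41/2) = -35424*41/2 = -726192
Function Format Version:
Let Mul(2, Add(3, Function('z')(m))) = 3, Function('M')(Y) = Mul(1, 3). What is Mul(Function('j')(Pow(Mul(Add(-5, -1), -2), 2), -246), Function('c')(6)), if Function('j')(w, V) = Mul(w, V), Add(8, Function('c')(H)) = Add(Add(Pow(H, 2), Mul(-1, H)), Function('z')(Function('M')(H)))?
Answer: -726192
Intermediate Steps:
Function('M')(Y) = 3
Function('z')(m) = Rational(-3, 2) (Function('z')(m) = Add(-3, Mul(Rational(1, 2), 3)) = Add(-3, Rational(3, 2)) = Rational(-3, 2))
Function('c')(H) = Add(Rational(-19, 2), Pow(H, 2), Mul(-1, H)) (Function('c')(H) = Add(-8, Add(Add(Pow(H, 2), Mul(-1, H)), Rational(-3, 2))) = Add(-8, Add(Rational(-3, 2), Pow(H, 2), Mul(-1, H))) = Add(Rational(-19, 2), Pow(H, 2), Mul(-1, H)))
Function('j')(w, V) = Mul(V, w)
Mul(Function('j')(Pow(Mul(Add(-5, -1), -2), 2), -246), Function('c')(6)) = Mul(Mul(-246, Pow(Mul(Add(-5, -1), -2), 2)), Add(Rational(-19, 2), Pow(6, 2), Mul(-1, 6))) = Mul(Mul(-246, Pow(Mul(-6, -2), 2)), Add(Rational(-19, 2), 36, -6)) = Mul(Mul(-246, Pow(12, 2)), Rational(41, 2)) = Mul(Mul(-246, 144), Rational(41, 2)) = Mul(-35424, Rational(41, 2)) = -726192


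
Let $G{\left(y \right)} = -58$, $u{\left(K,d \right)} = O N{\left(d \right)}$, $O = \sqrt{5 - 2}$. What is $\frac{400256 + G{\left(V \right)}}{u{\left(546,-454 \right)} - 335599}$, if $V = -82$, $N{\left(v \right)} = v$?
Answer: $- \frac{134306048602}{112626070453} + \frac{181689892 \sqrt{3}}{112626070453} \approx -1.1897$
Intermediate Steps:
$O = \sqrt{3} \approx 1.732$
$u{\left(K,d \right)} = d \sqrt{3}$ ($u{\left(K,d \right)} = \sqrt{3} d = d \sqrt{3}$)
$\frac{400256 + G{\left(V \right)}}{u{\left(546,-454 \right)} - 335599} = \frac{400256 - 58}{- 454 \sqrt{3} - 335599} = \frac{400198}{-335599 - 454 \sqrt{3}}$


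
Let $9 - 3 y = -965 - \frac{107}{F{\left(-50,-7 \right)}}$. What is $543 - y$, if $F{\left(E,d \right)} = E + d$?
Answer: $\frac{37442}{171} \approx 218.96$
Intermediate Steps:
$y = \frac{55411}{171}$ ($y = 3 - \frac{-965 - \frac{107}{-50 - 7}}{3} = 3 - \frac{-965 - \frac{107}{-57}}{3} = 3 - \frac{-965 - 107 \left(- \frac{1}{57}\right)}{3} = 3 - \frac{-965 - - \frac{107}{57}}{3} = 3 - \frac{-965 + \frac{107}{57}}{3} = 3 - - \frac{54898}{171} = 3 + \frac{54898}{171} = \frac{55411}{171} \approx 324.04$)
$543 - y = 543 - \frac{55411}{171} = \frac{37442}{171}$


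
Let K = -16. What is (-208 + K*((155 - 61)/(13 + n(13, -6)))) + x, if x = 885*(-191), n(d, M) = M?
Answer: -1186205/7 ≈ -1.6946e+5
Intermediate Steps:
x = -169035
(-208 + K*((155 - 61)/(13 + n(13, -6)))) + x = (-208 - 16*(155 - 61)/(13 - 6)) - 169035 = (-208 - 1504/7) - 169035 = -2960/7 - 169035 = -1186205/7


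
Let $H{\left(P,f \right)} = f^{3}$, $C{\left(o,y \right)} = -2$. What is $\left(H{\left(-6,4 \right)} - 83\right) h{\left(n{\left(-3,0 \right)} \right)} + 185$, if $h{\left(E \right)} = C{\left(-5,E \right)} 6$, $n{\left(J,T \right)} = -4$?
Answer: $413$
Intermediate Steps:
$h{\left(E \right)} = -12$ ($h{\left(E \right)} = \left(-2\right) 6 = -12$)
$\left(H{\left(-6,4 \right)} - 83\right) h{\left(n{\left(-3,0 \right)} \right)} + 185 = \left(4^{3} - 83\right) \left(-12\right) + 185 = \left(64 + \left(-344 + 261\right)\right) \left(-12\right) + 185 = \left(64 - 83\right) \left(-12\right) + 185 = \left(-19\right) \left(-12\right) + 185 = 228 + 185 = 413$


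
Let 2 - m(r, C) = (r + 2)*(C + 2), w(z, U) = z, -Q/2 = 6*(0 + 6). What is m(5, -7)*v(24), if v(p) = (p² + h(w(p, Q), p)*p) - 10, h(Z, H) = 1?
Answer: 21830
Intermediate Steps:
Q = -72 (Q = -12*(0 + 6) = -12*6 = -2*36 = -72)
m(r, C) = 2 - (2 + C)*(2 + r) (m(r, C) = 2 - (r + 2)*(C + 2) = 2 - (2 + r)*(2 + C) = 2 - (2 + C)*(2 + r))
v(p) = -10 + p + p² (v(p) = (p² + 1*p) - 10 = (p² + p) - 10 = (p + p²) - 10 = -10 + p + p²)
m(5, -7)*v(24) = (-2 - 2*(-7) - 2*5 - 1*(-7)*5)*(-10 + 24 + 24²) = (-2 + 14 - 10 + 35)*(-10 + 24 + 576) = 37*590 = 21830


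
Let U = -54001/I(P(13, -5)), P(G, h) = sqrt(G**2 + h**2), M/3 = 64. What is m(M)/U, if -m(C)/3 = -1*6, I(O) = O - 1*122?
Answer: 2196/54001 - 18*sqrt(194)/54001 ≈ 0.036023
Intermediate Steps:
M = 192 (M = 3*64 = 192)
I(O) = -122 + O (I(O) = O - 122 = -122 + O)
m(C) = 18 (m(C) = -(-3)*6 = -3*(-6) = 18)
U = -54001/(-122 + sqrt(194)) (U = -54001/(-122 + sqrt(13**2 + (-5)**2)) = -54001/(-122 + sqrt(169 + 25)) = -54001/(-122 + sqrt(194)) ≈ 499.68)
m(M)/U = 18/(3294061/7345 + 54001*sqrt(194)/14690)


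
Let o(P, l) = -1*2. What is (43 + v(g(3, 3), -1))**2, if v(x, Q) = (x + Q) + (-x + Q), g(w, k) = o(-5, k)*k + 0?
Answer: 1681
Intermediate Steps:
o(P, l) = -2
g(w, k) = -2*k (g(w, k) = -2*k + 0 = -2*k)
v(x, Q) = 2*Q (v(x, Q) = (Q + x) + (Q - x) = 2*Q)
(43 + v(g(3, 3), -1))**2 = (43 + 2*(-1))**2 = (43 - 2)**2 = 41**2 = 1681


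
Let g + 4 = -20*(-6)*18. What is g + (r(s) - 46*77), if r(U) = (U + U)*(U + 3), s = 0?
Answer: -1386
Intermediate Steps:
r(U) = 2*U*(3 + U) (r(U) = (2*U)*(3 + U) = 2*U*(3 + U))
g = 2156 (g = -4 - 20*(-6)*18 = -4 + 120*18 = -4 + 2160 = 2156)
g + (r(s) - 46*77) = 2156 + (2*0*(3 + 0) - 46*77) = 2156 + (2*0*3 - 3542) = 2156 + (0 - 3542) = 2156 - 3542 = -1386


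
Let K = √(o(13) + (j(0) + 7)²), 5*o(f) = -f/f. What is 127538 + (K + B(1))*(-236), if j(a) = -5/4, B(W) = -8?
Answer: 129426 - 59*√13145/5 ≈ 1.2807e+5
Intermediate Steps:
j(a) = -5/4 (j(a) = -5*¼ = -5/4)
o(f) = -⅕ (o(f) = (-f/f)/5 = (-1*1)/5 = (⅕)*(-1) = -⅕)
K = √13145/20 (K = √(-⅕ + (-5/4 + 7)²) = √(-⅕ + (23/4)²) = √(-⅕ + 529/16) = √(2629/80) = √13145/20 ≈ 5.7326)
127538 + (K + B(1))*(-236) = 127538 + (√13145/20 - 8)*(-236) = 127538 + (-8 + √13145/20)*(-236) = 127538 + (1888 - 59*√13145/5) = 129426 - 59*√13145/5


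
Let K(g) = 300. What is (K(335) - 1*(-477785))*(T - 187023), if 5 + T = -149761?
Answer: -161013769065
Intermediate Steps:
T = -149766 (T = -5 - 149761 = -149766)
(K(335) - 1*(-477785))*(T - 187023) = (300 - 1*(-477785))*(-149766 - 187023) = (300 + 477785)*(-336789) = 478085*(-336789) = -161013769065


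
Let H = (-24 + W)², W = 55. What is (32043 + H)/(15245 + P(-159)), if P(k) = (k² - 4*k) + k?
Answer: 33004/41003 ≈ 0.80492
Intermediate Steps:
P(k) = k² - 3*k
H = 961 (H = (-24 + 55)² = 31² = 961)
(32043 + H)/(15245 + P(-159)) = (32043 + 961)/(15245 - 159*(-3 - 159)) = 33004/(15245 - 159*(-162)) = 33004/(15245 + 25758) = 33004/41003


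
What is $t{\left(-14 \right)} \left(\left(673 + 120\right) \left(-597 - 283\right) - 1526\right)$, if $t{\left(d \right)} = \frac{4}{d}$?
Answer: $\frac{1398732}{7} \approx 1.9982 \cdot 10^{5}$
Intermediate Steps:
$t{\left(-14 \right)} \left(\left(673 + 120\right) \left(-597 - 283\right) - 1526\right) = \frac{4}{-14} \left(\left(673 + 120\right) \left(-597 - 283\right) - 1526\right) = 4 \left(- \frac{1}{14}\right) \left(793 \left(-880\right) - 1526\right) = - \frac{2 \left(-697840 - 1526\right)}{7} = \left(- \frac{2}{7}\right) \left(-699366\right) = \frac{1398732}{7}$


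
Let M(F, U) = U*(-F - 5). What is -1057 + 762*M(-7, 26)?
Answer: 38567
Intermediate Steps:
M(F, U) = U*(-5 - F)
-1057 + 762*M(-7, 26) = -1057 + 762*(-1*26*(5 - 7)) = -1057 + 762*(-1*26*(-2)) = -1057 + 762*52 = -1057 + 39624 = 38567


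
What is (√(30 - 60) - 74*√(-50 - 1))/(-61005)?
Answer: I*(-√30 + 74*√51)/61005 ≈ 0.0085729*I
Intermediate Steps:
(√(30 - 60) - 74*√(-50 - 1))/(-61005) = (√(-30) - 74*I*√51)*(-1/61005) = (I*√30 - 74*I*√51)*(-1/61005) = -I*√30/61005 + 74*I*√51/61005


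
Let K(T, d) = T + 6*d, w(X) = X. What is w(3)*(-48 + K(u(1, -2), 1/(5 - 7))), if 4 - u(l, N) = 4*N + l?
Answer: -120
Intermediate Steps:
u(l, N) = 4 - l - 4*N (u(l, N) = 4 - (4*N + l) = 4 - (l + 4*N) = 4 + (-l - 4*N) = 4 - l - 4*N)
w(3)*(-48 + K(u(1, -2), 1/(5 - 7))) = 3*(-48 + ((4 - 1*1 - 4*(-2)) + 6/(5 - 7))) = 3*(-48 + ((4 - 1 + 8) + 6/(-2))) = 3*(-48 + (11 + 6*(-1/2))) = 3*(-48 + (11 - 3)) = 3*(-48 + 8) = 3*(-40) = -120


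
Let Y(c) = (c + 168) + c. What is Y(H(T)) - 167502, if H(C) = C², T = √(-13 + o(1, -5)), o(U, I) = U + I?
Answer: -167368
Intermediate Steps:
o(U, I) = I + U
T = I*√17 (T = √(-13 + (-5 + 1)) = √(-13 - 4) = √(-17) = I*√17 ≈ 4.1231*I)
Y(c) = 168 + 2*c (Y(c) = (168 + c) + c = 168 + 2*c)
Y(H(T)) - 167502 = (168 + 2*(I*√17)²) - 167502 = (168 + 2*(-17)) - 167502 = (168 - 34) - 167502 = 134 - 167502 = -167368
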